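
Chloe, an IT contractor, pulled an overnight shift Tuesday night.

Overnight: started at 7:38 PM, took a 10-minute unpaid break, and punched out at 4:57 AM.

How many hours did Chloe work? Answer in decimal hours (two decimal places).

9.15 hours

Overnight: 7:38 PM → midnight = 4 h 22 min; midnight → 4:57 AM = 4 h 57 min; span 9 h 19 min; less 10 min break → 9 h 9 min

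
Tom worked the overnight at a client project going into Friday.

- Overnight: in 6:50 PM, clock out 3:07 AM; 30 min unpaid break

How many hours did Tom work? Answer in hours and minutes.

7 h 47 min

Overnight: 6:50 PM → midnight = 5 h 10 min; midnight → 3:07 AM = 3 h 7 min; span 8 h 17 min; less 30 min break → 7 h 47 min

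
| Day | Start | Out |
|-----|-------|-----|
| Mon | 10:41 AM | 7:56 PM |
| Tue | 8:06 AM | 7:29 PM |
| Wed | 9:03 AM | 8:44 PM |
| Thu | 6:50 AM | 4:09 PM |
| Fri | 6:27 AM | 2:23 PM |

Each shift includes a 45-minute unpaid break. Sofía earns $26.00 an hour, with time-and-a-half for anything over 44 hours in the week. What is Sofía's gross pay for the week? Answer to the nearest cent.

$1214.85

Mon: 10:41 AM–7:56 PM = 9 h 15 min; less 45 min break → 8 h 30 min
Tue: 8:06 AM–7:29 PM = 11 h 23 min; less 45 min break → 10 h 38 min
Wed: 9:03 AM–8:44 PM = 11 h 41 min; less 45 min break → 10 h 56 min
Thu: 6:50 AM–4:09 PM = 9 h 19 min; less 45 min break → 8 h 34 min
Fri: 6:27 AM–2:23 PM = 7 h 56 min; less 45 min break → 7 h 11 min
Total worked: 45 h 49 min = 2749 min.
Regular 44 h 0 min = 2640 min at $26.00/h; overtime 1 h 49 min = 109 min at $39.00/h.
Pay = (2640 × $26.00 + 109 × $39.00) ÷ 60 = $1214.85.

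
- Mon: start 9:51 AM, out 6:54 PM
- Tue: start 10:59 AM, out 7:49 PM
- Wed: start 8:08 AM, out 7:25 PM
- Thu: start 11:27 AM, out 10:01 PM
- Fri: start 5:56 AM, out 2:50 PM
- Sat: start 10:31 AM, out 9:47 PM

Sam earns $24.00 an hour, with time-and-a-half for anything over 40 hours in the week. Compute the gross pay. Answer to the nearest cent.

Mon: 9:51 AM–6:54 PM = 9 h 3 min
Tue: 10:59 AM–7:49 PM = 8 h 50 min
Wed: 8:08 AM–7:25 PM = 11 h 17 min
Thu: 11:27 AM–10:01 PM = 10 h 34 min
Fri: 5:56 AM–2:50 PM = 8 h 54 min
Sat: 10:31 AM–9:47 PM = 11 h 16 min
Total worked: 59 h 54 min = 3594 min.
Regular 40 h 0 min = 2400 min at $24.00/h; overtime 19 h 54 min = 1194 min at $36.00/h.
Pay = (2400 × $24.00 + 1194 × $36.00) ÷ 60 = $1676.40.

$1676.40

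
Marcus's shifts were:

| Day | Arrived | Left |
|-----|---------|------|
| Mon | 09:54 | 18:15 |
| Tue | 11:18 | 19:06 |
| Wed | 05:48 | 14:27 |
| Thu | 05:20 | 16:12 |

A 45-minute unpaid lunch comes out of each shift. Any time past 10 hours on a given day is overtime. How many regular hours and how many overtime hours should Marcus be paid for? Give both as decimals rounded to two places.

Regular 32.55 hours, overtime 0.12 hours

Mon: 09:54–18:15 = 8 h 21 min; less 45 min break → 7 h 36 min
Tue: 11:18–19:06 = 7 h 48 min; less 45 min break → 7 h 3 min
Wed: 05:48–14:27 = 8 h 39 min; less 45 min break → 7 h 54 min
Thu: 05:20–16:12 = 10 h 52 min; less 45 min break → 10 h 7 min
Mon reg 7 h 36 min / OT 0 h 0 min; Tue reg 7 h 3 min / OT 0 h 0 min; Wed reg 7 h 54 min / OT 0 h 0 min; Thu reg 10 h 0 min / OT 0 h 7 min.
Totals: regular 32 h 33 min, overtime 0 h 7 min.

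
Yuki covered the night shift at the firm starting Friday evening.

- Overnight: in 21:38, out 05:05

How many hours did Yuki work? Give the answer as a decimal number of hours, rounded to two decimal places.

Overnight: 21:38 → midnight = 2 h 22 min; midnight → 05:05 = 5 h 5 min; span 7 h 27 min

7.45 hours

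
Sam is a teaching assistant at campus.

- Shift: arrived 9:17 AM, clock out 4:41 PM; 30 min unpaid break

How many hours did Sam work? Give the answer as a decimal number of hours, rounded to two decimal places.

Shift: 9:17 AM–4:41 PM = 7 h 24 min; less 30 min break → 6 h 54 min

6.90 hours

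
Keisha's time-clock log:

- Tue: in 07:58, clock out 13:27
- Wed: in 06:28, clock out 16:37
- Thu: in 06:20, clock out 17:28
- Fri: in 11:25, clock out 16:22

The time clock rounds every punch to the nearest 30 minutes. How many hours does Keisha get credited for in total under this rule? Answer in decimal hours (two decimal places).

31.50 hours

Tue: in 07:58→08:00, out 13:27→13:30; 5 h 30 min
Wed: in 06:28→06:30, out 16:37→16:30; 10 h 0 min
Thu: in 06:20→06:30, out 17:28→17:30; 11 h 0 min
Fri: in 11:25→11:30, out 16:22→16:30; 5 h 0 min
Total credited: 31 h 30 min.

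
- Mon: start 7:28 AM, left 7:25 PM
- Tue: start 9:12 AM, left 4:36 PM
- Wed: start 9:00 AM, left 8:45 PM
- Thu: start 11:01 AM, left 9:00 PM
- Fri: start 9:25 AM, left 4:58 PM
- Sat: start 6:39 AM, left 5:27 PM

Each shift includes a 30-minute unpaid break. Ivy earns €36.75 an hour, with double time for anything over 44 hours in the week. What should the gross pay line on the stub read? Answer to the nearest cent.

€2530.85

Mon: 7:28 AM–7:25 PM = 11 h 57 min; less 30 min break → 11 h 27 min
Tue: 9:12 AM–4:36 PM = 7 h 24 min; less 30 min break → 6 h 54 min
Wed: 9:00 AM–8:45 PM = 11 h 45 min; less 30 min break → 11 h 15 min
Thu: 11:01 AM–9:00 PM = 9 h 59 min; less 30 min break → 9 h 29 min
Fri: 9:25 AM–4:58 PM = 7 h 33 min; less 30 min break → 7 h 3 min
Sat: 6:39 AM–5:27 PM = 10 h 48 min; less 30 min break → 10 h 18 min
Total worked: 56 h 26 min = 3386 min.
Regular 44 h 0 min = 2640 min at €36.75/h; overtime 12 h 26 min = 746 min at €73.50/h.
Pay = (2640 × €36.75 + 746 × €73.50) ÷ 60 = €2530.85.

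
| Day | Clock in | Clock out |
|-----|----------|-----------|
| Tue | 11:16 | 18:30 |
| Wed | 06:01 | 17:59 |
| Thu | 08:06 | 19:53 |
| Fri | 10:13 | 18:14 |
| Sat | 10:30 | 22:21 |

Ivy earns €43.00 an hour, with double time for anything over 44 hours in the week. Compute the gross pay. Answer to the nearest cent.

Tue: 11:16–18:30 = 7 h 14 min
Wed: 06:01–17:59 = 11 h 58 min
Thu: 08:06–19:53 = 11 h 47 min
Fri: 10:13–18:14 = 8 h 1 min
Sat: 10:30–22:21 = 11 h 51 min
Total worked: 50 h 51 min = 3051 min.
Regular 44 h 0 min = 2640 min at €43.00/h; overtime 6 h 51 min = 411 min at €86.00/h.
Pay = (2640 × €43.00 + 411 × €86.00) ÷ 60 = €2481.10.

€2481.10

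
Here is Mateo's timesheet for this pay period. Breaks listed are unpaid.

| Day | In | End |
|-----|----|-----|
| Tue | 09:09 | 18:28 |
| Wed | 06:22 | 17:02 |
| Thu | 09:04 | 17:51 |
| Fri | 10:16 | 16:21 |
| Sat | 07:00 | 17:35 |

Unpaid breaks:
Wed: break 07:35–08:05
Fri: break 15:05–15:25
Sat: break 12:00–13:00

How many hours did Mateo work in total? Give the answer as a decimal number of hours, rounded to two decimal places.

43.60 hours

Tue: 09:09–18:28 = 9 h 19 min
Wed: 06:22–17:02 = 10 h 40 min; less 30 min break → 10 h 10 min
Thu: 09:04–17:51 = 8 h 47 min
Fri: 10:16–16:21 = 6 h 5 min; less 20 min break → 5 h 45 min
Sat: 07:00–17:35 = 10 h 35 min; less 60 min break → 9 h 35 min
Total: 9 h 19 min + 10 h 10 min + 8 h 47 min + 5 h 45 min + 9 h 35 min = 43 h 36 min.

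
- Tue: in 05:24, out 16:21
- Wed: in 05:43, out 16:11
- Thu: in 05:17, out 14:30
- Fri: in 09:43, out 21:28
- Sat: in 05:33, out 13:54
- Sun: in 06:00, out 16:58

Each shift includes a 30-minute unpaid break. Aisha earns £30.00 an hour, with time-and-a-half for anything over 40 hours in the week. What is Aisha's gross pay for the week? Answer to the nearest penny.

Tue: 05:24–16:21 = 10 h 57 min; less 30 min break → 10 h 27 min
Wed: 05:43–16:11 = 10 h 28 min; less 30 min break → 9 h 58 min
Thu: 05:17–14:30 = 9 h 13 min; less 30 min break → 8 h 43 min
Fri: 09:43–21:28 = 11 h 45 min; less 30 min break → 11 h 15 min
Sat: 05:33–13:54 = 8 h 21 min; less 30 min break → 7 h 51 min
Sun: 06:00–16:58 = 10 h 58 min; less 30 min break → 10 h 28 min
Total worked: 58 h 42 min = 3522 min.
Regular 40 h 0 min = 2400 min at £30.00/h; overtime 18 h 42 min = 1122 min at £45.00/h.
Pay = (2400 × £30.00 + 1122 × £45.00) ÷ 60 = £2041.50.

£2041.50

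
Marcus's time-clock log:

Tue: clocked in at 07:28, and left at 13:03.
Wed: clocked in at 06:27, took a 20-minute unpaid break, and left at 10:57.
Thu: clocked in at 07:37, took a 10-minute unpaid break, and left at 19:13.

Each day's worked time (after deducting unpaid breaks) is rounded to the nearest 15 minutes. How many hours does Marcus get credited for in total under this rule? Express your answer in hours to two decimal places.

Tue: 07:28–13:03 = 5 h 35 min → rounds to 5 h 30 min
Wed: 06:27–10:57 = 4 h 30 min − 20 min = 4 h 10 min → rounds to 4 h 15 min
Thu: 07:37–19:13 = 11 h 36 min − 10 min = 11 h 26 min → rounds to 11 h 30 min
Total credited: 21 h 15 min.

21.25 hours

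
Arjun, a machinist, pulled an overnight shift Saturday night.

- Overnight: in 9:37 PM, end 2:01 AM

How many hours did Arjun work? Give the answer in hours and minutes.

4 h 24 min

Overnight: 9:37 PM → midnight = 2 h 23 min; midnight → 2:01 AM = 2 h 1 min; span 4 h 24 min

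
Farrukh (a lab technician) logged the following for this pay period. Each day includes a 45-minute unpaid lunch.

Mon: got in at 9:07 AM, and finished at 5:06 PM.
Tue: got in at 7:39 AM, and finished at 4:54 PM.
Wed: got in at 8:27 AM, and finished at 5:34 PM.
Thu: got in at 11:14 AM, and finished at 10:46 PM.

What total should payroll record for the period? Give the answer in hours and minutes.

34 h 53 min

Mon: 9:07 AM–5:06 PM = 7 h 59 min; less 45 min break → 7 h 14 min
Tue: 7:39 AM–4:54 PM = 9 h 15 min; less 45 min break → 8 h 30 min
Wed: 8:27 AM–5:34 PM = 9 h 7 min; less 45 min break → 8 h 22 min
Thu: 11:14 AM–10:46 PM = 11 h 32 min; less 45 min break → 10 h 47 min
Total: 7 h 14 min + 8 h 30 min + 8 h 22 min + 10 h 47 min = 34 h 53 min.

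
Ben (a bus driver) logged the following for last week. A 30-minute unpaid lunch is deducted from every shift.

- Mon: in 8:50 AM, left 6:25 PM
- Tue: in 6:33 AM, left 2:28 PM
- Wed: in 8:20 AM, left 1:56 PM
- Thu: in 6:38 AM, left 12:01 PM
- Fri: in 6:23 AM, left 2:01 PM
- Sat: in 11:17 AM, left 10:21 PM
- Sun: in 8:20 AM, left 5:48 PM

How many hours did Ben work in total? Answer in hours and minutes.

Mon: 8:50 AM–6:25 PM = 9 h 35 min; less 30 min break → 9 h 5 min
Tue: 6:33 AM–2:28 PM = 7 h 55 min; less 30 min break → 7 h 25 min
Wed: 8:20 AM–1:56 PM = 5 h 36 min; less 30 min break → 5 h 6 min
Thu: 6:38 AM–12:01 PM = 5 h 23 min; less 30 min break → 4 h 53 min
Fri: 6:23 AM–2:01 PM = 7 h 38 min; less 30 min break → 7 h 8 min
Sat: 11:17 AM–10:21 PM = 11 h 4 min; less 30 min break → 10 h 34 min
Sun: 8:20 AM–5:48 PM = 9 h 28 min; less 30 min break → 8 h 58 min
Total: 9 h 5 min + 7 h 25 min + 5 h 6 min + 4 h 53 min + 7 h 8 min + 10 h 34 min + 8 h 58 min = 53 h 9 min.

53 h 9 min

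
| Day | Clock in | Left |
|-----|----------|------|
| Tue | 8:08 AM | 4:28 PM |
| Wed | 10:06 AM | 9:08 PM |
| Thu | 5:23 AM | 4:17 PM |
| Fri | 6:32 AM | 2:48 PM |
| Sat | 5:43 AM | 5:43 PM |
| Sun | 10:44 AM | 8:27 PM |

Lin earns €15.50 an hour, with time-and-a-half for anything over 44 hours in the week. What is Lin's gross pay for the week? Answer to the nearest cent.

Tue: 8:08 AM–4:28 PM = 8 h 20 min
Wed: 10:06 AM–9:08 PM = 11 h 2 min
Thu: 5:23 AM–4:17 PM = 10 h 54 min
Fri: 6:32 AM–2:48 PM = 8 h 16 min
Sat: 5:43 AM–5:43 PM = 12 h 0 min
Sun: 10:44 AM–8:27 PM = 9 h 43 min
Total worked: 60 h 15 min = 3615 min.
Regular 44 h 0 min = 2640 min at €15.50/h; overtime 16 h 15 min = 975 min at €23.25/h.
Pay = (2640 × €15.50 + 975 × €23.25) ÷ 60 = €1059.81.

€1059.81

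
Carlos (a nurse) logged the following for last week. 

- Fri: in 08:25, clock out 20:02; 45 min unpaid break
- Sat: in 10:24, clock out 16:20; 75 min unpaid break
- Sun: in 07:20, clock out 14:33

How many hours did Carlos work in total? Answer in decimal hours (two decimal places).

22.77 hours

Fri: 08:25–20:02 = 11 h 37 min; less 45 min break → 10 h 52 min
Sat: 10:24–16:20 = 5 h 56 min; less 75 min break → 4 h 41 min
Sun: 07:20–14:33 = 7 h 13 min
Total: 10 h 52 min + 4 h 41 min + 7 h 13 min = 22 h 46 min.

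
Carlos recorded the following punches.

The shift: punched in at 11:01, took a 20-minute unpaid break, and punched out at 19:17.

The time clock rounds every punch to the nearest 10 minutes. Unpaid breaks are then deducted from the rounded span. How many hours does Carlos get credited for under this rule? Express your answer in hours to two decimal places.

The shift: in 11:01→11:00, out 19:17→19:20; 8 h 20 min − 20 min = 8 h 0 min

8.00 hours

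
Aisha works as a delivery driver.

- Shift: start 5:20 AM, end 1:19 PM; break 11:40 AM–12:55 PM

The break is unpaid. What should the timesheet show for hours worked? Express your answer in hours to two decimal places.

Shift: 5:20 AM–1:19 PM = 7 h 59 min; less 75 min break → 6 h 44 min

6.73 hours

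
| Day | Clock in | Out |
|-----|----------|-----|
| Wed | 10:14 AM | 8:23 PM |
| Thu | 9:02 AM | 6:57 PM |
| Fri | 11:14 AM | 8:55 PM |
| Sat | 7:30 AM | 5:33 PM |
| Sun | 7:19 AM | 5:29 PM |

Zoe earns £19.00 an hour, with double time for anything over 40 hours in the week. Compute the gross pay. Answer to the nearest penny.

Wed: 10:14 AM–8:23 PM = 10 h 9 min
Thu: 9:02 AM–6:57 PM = 9 h 55 min
Fri: 11:14 AM–8:55 PM = 9 h 41 min
Sat: 7:30 AM–5:33 PM = 10 h 3 min
Sun: 7:19 AM–5:29 PM = 10 h 10 min
Total worked: 49 h 58 min = 2998 min.
Regular 40 h 0 min = 2400 min at £19.00/h; overtime 9 h 58 min = 598 min at £38.00/h.
Pay = (2400 × £19.00 + 598 × £38.00) ÷ 60 = £1138.73.

£1138.73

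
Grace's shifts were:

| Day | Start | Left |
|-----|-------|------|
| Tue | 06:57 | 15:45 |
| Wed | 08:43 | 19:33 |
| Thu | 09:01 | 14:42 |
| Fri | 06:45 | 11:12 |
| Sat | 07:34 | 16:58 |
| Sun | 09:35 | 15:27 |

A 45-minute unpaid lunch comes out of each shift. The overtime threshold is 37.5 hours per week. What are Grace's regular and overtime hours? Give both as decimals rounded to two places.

Tue: 06:57–15:45 = 8 h 48 min; less 45 min break → 8 h 3 min
Wed: 08:43–19:33 = 10 h 50 min; less 45 min break → 10 h 5 min
Thu: 09:01–14:42 = 5 h 41 min; less 45 min break → 4 h 56 min
Fri: 06:45–11:12 = 4 h 27 min; less 45 min break → 3 h 42 min
Sat: 07:34–16:58 = 9 h 24 min; less 45 min break → 8 h 39 min
Sun: 09:35–15:27 = 5 h 52 min; less 45 min break → 5 h 7 min
Total worked: 40 h 32 min = 40.53 h.
Threshold 37.5 h → overtime 3 h 2 min, regular 37 h 30 min.

Regular 37.50 hours, overtime 3.03 hours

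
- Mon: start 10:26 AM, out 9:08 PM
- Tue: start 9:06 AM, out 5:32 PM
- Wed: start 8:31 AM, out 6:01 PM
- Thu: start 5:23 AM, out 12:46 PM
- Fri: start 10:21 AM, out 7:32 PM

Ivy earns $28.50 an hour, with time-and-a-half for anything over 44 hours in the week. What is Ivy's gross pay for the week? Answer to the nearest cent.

$1305.30

Mon: 10:26 AM–9:08 PM = 10 h 42 min
Tue: 9:06 AM–5:32 PM = 8 h 26 min
Wed: 8:31 AM–6:01 PM = 9 h 30 min
Thu: 5:23 AM–12:46 PM = 7 h 23 min
Fri: 10:21 AM–7:32 PM = 9 h 11 min
Total worked: 45 h 12 min = 2712 min.
Regular 44 h 0 min = 2640 min at $28.50/h; overtime 1 h 12 min = 72 min at $42.75/h.
Pay = (2640 × $28.50 + 72 × $42.75) ÷ 60 = $1305.30.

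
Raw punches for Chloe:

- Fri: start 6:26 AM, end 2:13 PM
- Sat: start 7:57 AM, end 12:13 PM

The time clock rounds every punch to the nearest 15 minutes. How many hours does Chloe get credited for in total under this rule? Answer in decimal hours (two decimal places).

12.00 hours

Fri: in 6:26 AM→6:30 AM, out 2:13 PM→2:15 PM; 7 h 45 min
Sat: in 7:57 AM→8:00 AM, out 12:13 PM→12:15 PM; 4 h 15 min
Total credited: 12 h 0 min.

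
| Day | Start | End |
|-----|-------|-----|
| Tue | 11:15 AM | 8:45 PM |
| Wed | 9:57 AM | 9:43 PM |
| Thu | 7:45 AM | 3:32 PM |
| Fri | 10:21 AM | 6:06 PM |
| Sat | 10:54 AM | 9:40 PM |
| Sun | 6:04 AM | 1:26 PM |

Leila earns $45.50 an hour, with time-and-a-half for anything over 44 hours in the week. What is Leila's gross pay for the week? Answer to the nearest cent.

$2748.20

Tue: 11:15 AM–8:45 PM = 9 h 30 min
Wed: 9:57 AM–9:43 PM = 11 h 46 min
Thu: 7:45 AM–3:32 PM = 7 h 47 min
Fri: 10:21 AM–6:06 PM = 7 h 45 min
Sat: 10:54 AM–9:40 PM = 10 h 46 min
Sun: 6:04 AM–1:26 PM = 7 h 22 min
Total worked: 54 h 56 min = 3296 min.
Regular 44 h 0 min = 2640 min at $45.50/h; overtime 10 h 56 min = 656 min at $68.25/h.
Pay = (2640 × $45.50 + 656 × $68.25) ÷ 60 = $2748.20.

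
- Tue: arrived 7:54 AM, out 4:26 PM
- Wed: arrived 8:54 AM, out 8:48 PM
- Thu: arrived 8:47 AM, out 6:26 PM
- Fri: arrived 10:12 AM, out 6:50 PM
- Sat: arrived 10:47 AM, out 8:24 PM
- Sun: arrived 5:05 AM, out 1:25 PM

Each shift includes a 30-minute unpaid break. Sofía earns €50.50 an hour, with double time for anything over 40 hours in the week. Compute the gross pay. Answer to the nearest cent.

€3400.33

Tue: 7:54 AM–4:26 PM = 8 h 32 min; less 30 min break → 8 h 2 min
Wed: 8:54 AM–8:48 PM = 11 h 54 min; less 30 min break → 11 h 24 min
Thu: 8:47 AM–6:26 PM = 9 h 39 min; less 30 min break → 9 h 9 min
Fri: 10:12 AM–6:50 PM = 8 h 38 min; less 30 min break → 8 h 8 min
Sat: 10:47 AM–8:24 PM = 9 h 37 min; less 30 min break → 9 h 7 min
Sun: 5:05 AM–1:25 PM = 8 h 20 min; less 30 min break → 7 h 50 min
Total worked: 53 h 40 min = 3220 min.
Regular 40 h 0 min = 2400 min at €50.50/h; overtime 13 h 40 min = 820 min at €101.00/h.
Pay = (2400 × €50.50 + 820 × €101.00) ÷ 60 = €3400.33.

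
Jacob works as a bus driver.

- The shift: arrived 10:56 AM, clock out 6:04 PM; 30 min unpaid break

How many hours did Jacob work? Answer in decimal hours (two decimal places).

6.63 hours

The shift: 10:56 AM–6:04 PM = 7 h 8 min; less 30 min break → 6 h 38 min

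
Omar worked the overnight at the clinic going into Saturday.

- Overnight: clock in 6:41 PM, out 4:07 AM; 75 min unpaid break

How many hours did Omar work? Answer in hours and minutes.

8 h 11 min

Overnight: 6:41 PM → midnight = 5 h 19 min; midnight → 4:07 AM = 4 h 7 min; span 9 h 26 min; less 75 min break → 8 h 11 min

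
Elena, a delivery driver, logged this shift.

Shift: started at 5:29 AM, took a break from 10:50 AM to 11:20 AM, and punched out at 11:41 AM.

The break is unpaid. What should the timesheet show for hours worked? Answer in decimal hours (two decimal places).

5.70 hours

Shift: 5:29 AM–11:41 AM = 6 h 12 min; less 30 min break → 5 h 42 min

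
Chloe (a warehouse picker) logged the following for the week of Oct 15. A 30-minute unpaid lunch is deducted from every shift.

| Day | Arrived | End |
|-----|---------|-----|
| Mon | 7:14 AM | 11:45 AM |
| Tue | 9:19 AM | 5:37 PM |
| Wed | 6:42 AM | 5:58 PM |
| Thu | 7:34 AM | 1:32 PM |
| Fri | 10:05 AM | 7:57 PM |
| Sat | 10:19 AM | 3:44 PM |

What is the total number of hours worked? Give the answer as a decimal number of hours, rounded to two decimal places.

42.33 hours

Mon: 7:14 AM–11:45 AM = 4 h 31 min; less 30 min break → 4 h 1 min
Tue: 9:19 AM–5:37 PM = 8 h 18 min; less 30 min break → 7 h 48 min
Wed: 6:42 AM–5:58 PM = 11 h 16 min; less 30 min break → 10 h 46 min
Thu: 7:34 AM–1:32 PM = 5 h 58 min; less 30 min break → 5 h 28 min
Fri: 10:05 AM–7:57 PM = 9 h 52 min; less 30 min break → 9 h 22 min
Sat: 10:19 AM–3:44 PM = 5 h 25 min; less 30 min break → 4 h 55 min
Total: 4 h 1 min + 7 h 48 min + 10 h 46 min + 5 h 28 min + 9 h 22 min + 4 h 55 min = 42 h 20 min.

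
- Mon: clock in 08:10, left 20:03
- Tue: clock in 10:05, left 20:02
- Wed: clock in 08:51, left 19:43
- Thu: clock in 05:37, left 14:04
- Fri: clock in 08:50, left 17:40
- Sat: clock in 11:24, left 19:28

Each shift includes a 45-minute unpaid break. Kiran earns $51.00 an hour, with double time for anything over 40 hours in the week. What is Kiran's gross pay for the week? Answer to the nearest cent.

$3422.10

Mon: 08:10–20:03 = 11 h 53 min; less 45 min break → 11 h 8 min
Tue: 10:05–20:02 = 9 h 57 min; less 45 min break → 9 h 12 min
Wed: 08:51–19:43 = 10 h 52 min; less 45 min break → 10 h 7 min
Thu: 05:37–14:04 = 8 h 27 min; less 45 min break → 7 h 42 min
Fri: 08:50–17:40 = 8 h 50 min; less 45 min break → 8 h 5 min
Sat: 11:24–19:28 = 8 h 4 min; less 45 min break → 7 h 19 min
Total worked: 53 h 33 min = 3213 min.
Regular 40 h 0 min = 2400 min at $51.00/h; overtime 13 h 33 min = 813 min at $102.00/h.
Pay = (2400 × $51.00 + 813 × $102.00) ÷ 60 = $3422.10.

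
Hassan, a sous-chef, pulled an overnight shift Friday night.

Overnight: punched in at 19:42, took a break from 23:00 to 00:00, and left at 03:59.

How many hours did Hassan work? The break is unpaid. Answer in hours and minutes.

7 h 17 min

Overnight: 19:42 → midnight = 4 h 18 min; midnight → 03:59 = 3 h 59 min; span 8 h 17 min; less 60 min break → 7 h 17 min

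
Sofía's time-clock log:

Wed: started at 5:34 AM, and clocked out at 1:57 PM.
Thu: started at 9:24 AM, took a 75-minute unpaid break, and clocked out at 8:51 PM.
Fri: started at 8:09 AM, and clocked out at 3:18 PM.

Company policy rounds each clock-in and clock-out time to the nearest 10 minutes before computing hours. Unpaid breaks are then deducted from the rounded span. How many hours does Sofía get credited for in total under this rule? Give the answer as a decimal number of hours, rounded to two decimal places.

Wed: in 5:34 AM→5:30 AM, out 1:57 PM→2:00 PM; 8 h 30 min
Thu: in 9:24 AM→9:20 AM, out 8:51 PM→8:50 PM; 11 h 30 min − 75 min = 10 h 15 min
Fri: in 8:09 AM→8:10 AM, out 3:18 PM→3:20 PM; 7 h 10 min
Total credited: 25 h 55 min.

25.92 hours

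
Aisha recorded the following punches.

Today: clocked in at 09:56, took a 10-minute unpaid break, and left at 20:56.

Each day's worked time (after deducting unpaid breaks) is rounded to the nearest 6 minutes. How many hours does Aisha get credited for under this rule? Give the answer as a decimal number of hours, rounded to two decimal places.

Today: 09:56–20:56 = 11 h 0 min − 10 min = 10 h 50 min → rounds to 10 h 48 min

10.80 hours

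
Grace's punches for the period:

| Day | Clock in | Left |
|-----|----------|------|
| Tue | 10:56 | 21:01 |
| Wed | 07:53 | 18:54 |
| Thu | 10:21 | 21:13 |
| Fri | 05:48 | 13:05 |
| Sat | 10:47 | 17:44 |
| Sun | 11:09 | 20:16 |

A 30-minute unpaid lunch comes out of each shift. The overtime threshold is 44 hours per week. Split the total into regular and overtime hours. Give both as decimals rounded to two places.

Tue: 10:56–21:01 = 10 h 5 min; less 30 min break → 9 h 35 min
Wed: 07:53–18:54 = 11 h 1 min; less 30 min break → 10 h 31 min
Thu: 10:21–21:13 = 10 h 52 min; less 30 min break → 10 h 22 min
Fri: 05:48–13:05 = 7 h 17 min; less 30 min break → 6 h 47 min
Sat: 10:47–17:44 = 6 h 57 min; less 30 min break → 6 h 27 min
Sun: 11:09–20:16 = 9 h 7 min; less 30 min break → 8 h 37 min
Total worked: 52 h 19 min = 52.32 h.
Threshold 44 h → overtime 8 h 19 min, regular 44 h 0 min.

Regular 44.00 hours, overtime 8.32 hours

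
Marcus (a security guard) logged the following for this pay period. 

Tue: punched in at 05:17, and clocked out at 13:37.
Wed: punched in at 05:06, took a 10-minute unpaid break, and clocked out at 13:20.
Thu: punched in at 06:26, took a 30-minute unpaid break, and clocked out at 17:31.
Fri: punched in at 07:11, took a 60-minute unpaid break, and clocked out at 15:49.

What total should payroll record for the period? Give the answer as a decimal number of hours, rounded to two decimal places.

Tue: 05:17–13:37 = 8 h 20 min
Wed: 05:06–13:20 = 8 h 14 min; less 10 min break → 8 h 4 min
Thu: 06:26–17:31 = 11 h 5 min; less 30 min break → 10 h 35 min
Fri: 07:11–15:49 = 8 h 38 min; less 60 min break → 7 h 38 min
Total: 8 h 20 min + 8 h 4 min + 10 h 35 min + 7 h 38 min = 34 h 37 min.

34.62 hours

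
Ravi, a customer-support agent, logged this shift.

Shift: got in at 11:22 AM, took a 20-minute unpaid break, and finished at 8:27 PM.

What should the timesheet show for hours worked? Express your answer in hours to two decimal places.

8.75 hours

Shift: 11:22 AM–8:27 PM = 9 h 5 min; less 20 min break → 8 h 45 min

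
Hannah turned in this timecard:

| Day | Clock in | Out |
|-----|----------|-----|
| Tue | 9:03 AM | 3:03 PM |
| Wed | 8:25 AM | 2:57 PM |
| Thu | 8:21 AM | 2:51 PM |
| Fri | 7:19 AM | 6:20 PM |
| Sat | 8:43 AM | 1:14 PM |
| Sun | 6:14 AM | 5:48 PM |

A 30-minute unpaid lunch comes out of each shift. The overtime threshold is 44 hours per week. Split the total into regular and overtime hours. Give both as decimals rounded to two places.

Tue: 9:03 AM–3:03 PM = 6 h 0 min; less 30 min break → 5 h 30 min
Wed: 8:25 AM–2:57 PM = 6 h 32 min; less 30 min break → 6 h 2 min
Thu: 8:21 AM–2:51 PM = 6 h 30 min; less 30 min break → 6 h 0 min
Fri: 7:19 AM–6:20 PM = 11 h 1 min; less 30 min break → 10 h 31 min
Sat: 8:43 AM–1:14 PM = 4 h 31 min; less 30 min break → 4 h 1 min
Sun: 6:14 AM–5:48 PM = 11 h 34 min; less 30 min break → 11 h 4 min
Total worked: 43 h 8 min = 43.13 h.
Threshold 44 h → overtime 0 h 0 min, regular 43 h 8 min.

Regular 43.13 hours, overtime 0.00 hours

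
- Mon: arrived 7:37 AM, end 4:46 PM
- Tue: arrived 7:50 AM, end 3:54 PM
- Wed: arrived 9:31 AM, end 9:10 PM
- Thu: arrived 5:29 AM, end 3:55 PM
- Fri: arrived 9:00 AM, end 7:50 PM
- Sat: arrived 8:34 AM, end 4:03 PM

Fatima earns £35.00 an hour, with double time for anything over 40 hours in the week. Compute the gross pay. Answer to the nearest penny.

Mon: 7:37 AM–4:46 PM = 9 h 9 min
Tue: 7:50 AM–3:54 PM = 8 h 4 min
Wed: 9:31 AM–9:10 PM = 11 h 39 min
Thu: 5:29 AM–3:55 PM = 10 h 26 min
Fri: 9:00 AM–7:50 PM = 10 h 50 min
Sat: 8:34 AM–4:03 PM = 7 h 29 min
Total worked: 57 h 37 min = 3457 min.
Regular 40 h 0 min = 2400 min at £35.00/h; overtime 17 h 37 min = 1057 min at £70.00/h.
Pay = (2400 × £35.00 + 1057 × £70.00) ÷ 60 = £2633.17.

£2633.17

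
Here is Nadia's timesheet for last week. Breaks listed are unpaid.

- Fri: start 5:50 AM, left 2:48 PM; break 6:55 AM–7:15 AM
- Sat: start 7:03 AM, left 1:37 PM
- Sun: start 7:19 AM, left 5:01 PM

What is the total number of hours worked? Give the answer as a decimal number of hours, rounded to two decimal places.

Fri: 5:50 AM–2:48 PM = 8 h 58 min; less 20 min break → 8 h 38 min
Sat: 7:03 AM–1:37 PM = 6 h 34 min
Sun: 7:19 AM–5:01 PM = 9 h 42 min
Total: 8 h 38 min + 6 h 34 min + 9 h 42 min = 24 h 54 min.

24.90 hours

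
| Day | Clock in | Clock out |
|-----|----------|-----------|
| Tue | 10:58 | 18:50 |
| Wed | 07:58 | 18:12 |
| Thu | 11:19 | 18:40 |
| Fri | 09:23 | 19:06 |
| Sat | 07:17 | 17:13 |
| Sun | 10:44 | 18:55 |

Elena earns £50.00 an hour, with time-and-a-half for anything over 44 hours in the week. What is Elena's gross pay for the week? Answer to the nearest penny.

Tue: 10:58–18:50 = 7 h 52 min
Wed: 07:58–18:12 = 10 h 14 min
Thu: 11:19–18:40 = 7 h 21 min
Fri: 09:23–19:06 = 9 h 43 min
Sat: 07:17–17:13 = 9 h 56 min
Sun: 10:44–18:55 = 8 h 11 min
Total worked: 53 h 17 min = 3197 min.
Regular 44 h 0 min = 2640 min at £50.00/h; overtime 9 h 17 min = 557 min at £75.00/h.
Pay = (2640 × £50.00 + 557 × £75.00) ÷ 60 = £2896.25.

£2896.25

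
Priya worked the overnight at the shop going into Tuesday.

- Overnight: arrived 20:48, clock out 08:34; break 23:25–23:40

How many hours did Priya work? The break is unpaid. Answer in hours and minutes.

11 h 31 min

Overnight: 20:48 → midnight = 3 h 12 min; midnight → 08:34 = 8 h 34 min; span 11 h 46 min; less 15 min break → 11 h 31 min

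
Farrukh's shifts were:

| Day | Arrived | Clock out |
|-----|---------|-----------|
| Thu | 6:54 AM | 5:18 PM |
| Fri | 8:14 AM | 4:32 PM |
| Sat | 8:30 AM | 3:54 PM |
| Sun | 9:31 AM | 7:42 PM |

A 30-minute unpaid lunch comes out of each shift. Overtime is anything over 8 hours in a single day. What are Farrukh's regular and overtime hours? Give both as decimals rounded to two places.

Regular 30.70 hours, overtime 3.58 hours

Thu: 6:54 AM–5:18 PM = 10 h 24 min; less 30 min break → 9 h 54 min
Fri: 8:14 AM–4:32 PM = 8 h 18 min; less 30 min break → 7 h 48 min
Sat: 8:30 AM–3:54 PM = 7 h 24 min; less 30 min break → 6 h 54 min
Sun: 9:31 AM–7:42 PM = 10 h 11 min; less 30 min break → 9 h 41 min
Thu reg 8 h 0 min / OT 1 h 54 min; Fri reg 7 h 48 min / OT 0 h 0 min; Sat reg 6 h 54 min / OT 0 h 0 min; Sun reg 8 h 0 min / OT 1 h 41 min.
Totals: regular 30 h 42 min, overtime 3 h 35 min.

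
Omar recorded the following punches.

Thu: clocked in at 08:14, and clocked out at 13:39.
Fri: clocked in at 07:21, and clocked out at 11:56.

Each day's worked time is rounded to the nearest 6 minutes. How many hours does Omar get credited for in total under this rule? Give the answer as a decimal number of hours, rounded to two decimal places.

Thu: 08:14–13:39 = 5 h 25 min → rounds to 5 h 24 min
Fri: 07:21–11:56 = 4 h 35 min → rounds to 4 h 36 min
Total credited: 10 h 0 min.

10.00 hours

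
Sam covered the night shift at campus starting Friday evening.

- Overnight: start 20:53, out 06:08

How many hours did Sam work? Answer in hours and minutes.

Overnight: 20:53 → midnight = 3 h 7 min; midnight → 06:08 = 6 h 8 min; span 9 h 15 min

9 h 15 min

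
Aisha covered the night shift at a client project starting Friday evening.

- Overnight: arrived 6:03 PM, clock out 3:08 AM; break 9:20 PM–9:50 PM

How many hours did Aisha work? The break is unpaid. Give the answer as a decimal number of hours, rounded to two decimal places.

Overnight: 6:03 PM → midnight = 5 h 57 min; midnight → 3:08 AM = 3 h 8 min; span 9 h 5 min; less 30 min break → 8 h 35 min

8.58 hours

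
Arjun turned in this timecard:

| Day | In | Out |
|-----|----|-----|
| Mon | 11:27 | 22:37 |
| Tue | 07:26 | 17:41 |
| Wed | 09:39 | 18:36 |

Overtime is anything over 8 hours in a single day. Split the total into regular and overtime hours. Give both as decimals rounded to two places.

Regular 24.00 hours, overtime 6.37 hours

Mon: 11:27–22:37 = 11 h 10 min
Tue: 07:26–17:41 = 10 h 15 min
Wed: 09:39–18:36 = 8 h 57 min
Mon reg 8 h 0 min / OT 3 h 10 min; Tue reg 8 h 0 min / OT 2 h 15 min; Wed reg 8 h 0 min / OT 0 h 57 min.
Totals: regular 24 h 0 min, overtime 6 h 22 min.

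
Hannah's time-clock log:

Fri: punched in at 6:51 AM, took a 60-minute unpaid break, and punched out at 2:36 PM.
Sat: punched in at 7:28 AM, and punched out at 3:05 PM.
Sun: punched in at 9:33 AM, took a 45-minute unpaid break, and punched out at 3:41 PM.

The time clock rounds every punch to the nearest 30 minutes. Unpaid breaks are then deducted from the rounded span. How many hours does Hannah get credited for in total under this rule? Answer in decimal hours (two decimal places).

19.25 hours

Fri: in 6:51 AM→7:00 AM, out 2:36 PM→2:30 PM; 7 h 30 min − 60 min = 6 h 30 min
Sat: in 7:28 AM→7:30 AM, out 3:05 PM→3:00 PM; 7 h 30 min
Sun: in 9:33 AM→9:30 AM, out 3:41 PM→3:30 PM; 6 h 0 min − 45 min = 5 h 15 min
Total credited: 19 h 15 min.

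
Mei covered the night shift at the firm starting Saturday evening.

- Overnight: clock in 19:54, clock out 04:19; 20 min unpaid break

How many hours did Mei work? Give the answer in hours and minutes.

Overnight: 19:54 → midnight = 4 h 6 min; midnight → 04:19 = 4 h 19 min; span 8 h 25 min; less 20 min break → 8 h 5 min

8 h 5 min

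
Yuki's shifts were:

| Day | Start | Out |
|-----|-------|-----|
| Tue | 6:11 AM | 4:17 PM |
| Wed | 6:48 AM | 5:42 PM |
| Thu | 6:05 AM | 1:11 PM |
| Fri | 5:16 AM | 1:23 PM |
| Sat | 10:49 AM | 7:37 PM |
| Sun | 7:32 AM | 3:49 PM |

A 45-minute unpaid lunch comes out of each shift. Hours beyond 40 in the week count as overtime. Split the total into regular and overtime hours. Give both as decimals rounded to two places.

Regular 40.00 hours, overtime 8.80 hours

Tue: 6:11 AM–4:17 PM = 10 h 6 min; less 45 min break → 9 h 21 min
Wed: 6:48 AM–5:42 PM = 10 h 54 min; less 45 min break → 10 h 9 min
Thu: 6:05 AM–1:11 PM = 7 h 6 min; less 45 min break → 6 h 21 min
Fri: 5:16 AM–1:23 PM = 8 h 7 min; less 45 min break → 7 h 22 min
Sat: 10:49 AM–7:37 PM = 8 h 48 min; less 45 min break → 8 h 3 min
Sun: 7:32 AM–3:49 PM = 8 h 17 min; less 45 min break → 7 h 32 min
Total worked: 48 h 48 min = 48.80 h.
Threshold 40 h → overtime 8 h 48 min, regular 40 h 0 min.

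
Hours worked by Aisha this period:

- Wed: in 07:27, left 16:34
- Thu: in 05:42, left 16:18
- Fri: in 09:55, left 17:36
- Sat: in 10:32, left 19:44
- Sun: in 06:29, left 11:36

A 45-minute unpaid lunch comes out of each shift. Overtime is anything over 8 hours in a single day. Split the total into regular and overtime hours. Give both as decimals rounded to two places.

Regular 35.30 hours, overtime 2.67 hours

Wed: 07:27–16:34 = 9 h 7 min; less 45 min break → 8 h 22 min
Thu: 05:42–16:18 = 10 h 36 min; less 45 min break → 9 h 51 min
Fri: 09:55–17:36 = 7 h 41 min; less 45 min break → 6 h 56 min
Sat: 10:32–19:44 = 9 h 12 min; less 45 min break → 8 h 27 min
Sun: 06:29–11:36 = 5 h 7 min; less 45 min break → 4 h 22 min
Wed reg 8 h 0 min / OT 0 h 22 min; Thu reg 8 h 0 min / OT 1 h 51 min; Fri reg 6 h 56 min / OT 0 h 0 min; Sat reg 8 h 0 min / OT 0 h 27 min; Sun reg 4 h 22 min / OT 0 h 0 min.
Totals: regular 35 h 18 min, overtime 2 h 40 min.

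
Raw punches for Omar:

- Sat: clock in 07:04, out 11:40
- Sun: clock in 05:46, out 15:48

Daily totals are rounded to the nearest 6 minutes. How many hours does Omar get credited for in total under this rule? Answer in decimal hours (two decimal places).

14.60 hours

Sat: 07:04–11:40 = 4 h 36 min → rounds to 4 h 36 min
Sun: 05:46–15:48 = 10 h 2 min → rounds to 10 h 0 min
Total credited: 14 h 36 min.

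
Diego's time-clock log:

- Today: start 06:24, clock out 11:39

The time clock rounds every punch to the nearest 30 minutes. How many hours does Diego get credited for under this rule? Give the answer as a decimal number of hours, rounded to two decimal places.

Today: in 06:24→06:30, out 11:39→11:30; 5 h 0 min

5.00 hours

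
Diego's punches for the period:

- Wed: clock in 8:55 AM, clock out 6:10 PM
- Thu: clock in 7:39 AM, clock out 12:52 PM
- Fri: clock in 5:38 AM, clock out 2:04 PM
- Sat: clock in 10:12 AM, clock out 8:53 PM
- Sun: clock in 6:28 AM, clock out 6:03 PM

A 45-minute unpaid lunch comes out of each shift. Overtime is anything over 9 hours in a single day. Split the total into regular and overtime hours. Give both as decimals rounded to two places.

Regular 38.65 hours, overtime 2.77 hours

Wed: 8:55 AM–6:10 PM = 9 h 15 min; less 45 min break → 8 h 30 min
Thu: 7:39 AM–12:52 PM = 5 h 13 min; less 45 min break → 4 h 28 min
Fri: 5:38 AM–2:04 PM = 8 h 26 min; less 45 min break → 7 h 41 min
Sat: 10:12 AM–8:53 PM = 10 h 41 min; less 45 min break → 9 h 56 min
Sun: 6:28 AM–6:03 PM = 11 h 35 min; less 45 min break → 10 h 50 min
Wed reg 8 h 30 min / OT 0 h 0 min; Thu reg 4 h 28 min / OT 0 h 0 min; Fri reg 7 h 41 min / OT 0 h 0 min; Sat reg 9 h 0 min / OT 0 h 56 min; Sun reg 9 h 0 min / OT 1 h 50 min.
Totals: regular 38 h 39 min, overtime 2 h 46 min.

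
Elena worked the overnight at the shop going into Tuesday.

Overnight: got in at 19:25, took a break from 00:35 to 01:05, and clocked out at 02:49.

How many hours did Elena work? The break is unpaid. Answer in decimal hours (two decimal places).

6.90 hours

Overnight: 19:25 → midnight = 4 h 35 min; midnight → 02:49 = 2 h 49 min; span 7 h 24 min; less 30 min break → 6 h 54 min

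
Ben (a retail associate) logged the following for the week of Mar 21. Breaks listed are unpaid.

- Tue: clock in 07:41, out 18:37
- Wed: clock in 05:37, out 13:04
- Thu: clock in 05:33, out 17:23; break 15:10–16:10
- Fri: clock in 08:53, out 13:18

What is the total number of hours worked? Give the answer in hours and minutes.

33 h 38 min

Tue: 07:41–18:37 = 10 h 56 min
Wed: 05:37–13:04 = 7 h 27 min
Thu: 05:33–17:23 = 11 h 50 min; less 60 min break → 10 h 50 min
Fri: 08:53–13:18 = 4 h 25 min
Total: 10 h 56 min + 7 h 27 min + 10 h 50 min + 4 h 25 min = 33 h 38 min.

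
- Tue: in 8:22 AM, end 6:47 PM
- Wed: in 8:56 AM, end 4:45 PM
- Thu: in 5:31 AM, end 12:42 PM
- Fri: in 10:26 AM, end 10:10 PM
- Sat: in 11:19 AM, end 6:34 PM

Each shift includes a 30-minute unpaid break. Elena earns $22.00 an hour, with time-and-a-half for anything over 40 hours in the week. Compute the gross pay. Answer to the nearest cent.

Tue: 8:22 AM–6:47 PM = 10 h 25 min; less 30 min break → 9 h 55 min
Wed: 8:56 AM–4:45 PM = 7 h 49 min; less 30 min break → 7 h 19 min
Thu: 5:31 AM–12:42 PM = 7 h 11 min; less 30 min break → 6 h 41 min
Fri: 10:26 AM–10:10 PM = 11 h 44 min; less 30 min break → 11 h 14 min
Sat: 11:19 AM–6:34 PM = 7 h 15 min; less 30 min break → 6 h 45 min
Total worked: 41 h 54 min = 2514 min.
Regular 40 h 0 min = 2400 min at $22.00/h; overtime 1 h 54 min = 114 min at $33.00/h.
Pay = (2400 × $22.00 + 114 × $33.00) ÷ 60 = $942.70.

$942.70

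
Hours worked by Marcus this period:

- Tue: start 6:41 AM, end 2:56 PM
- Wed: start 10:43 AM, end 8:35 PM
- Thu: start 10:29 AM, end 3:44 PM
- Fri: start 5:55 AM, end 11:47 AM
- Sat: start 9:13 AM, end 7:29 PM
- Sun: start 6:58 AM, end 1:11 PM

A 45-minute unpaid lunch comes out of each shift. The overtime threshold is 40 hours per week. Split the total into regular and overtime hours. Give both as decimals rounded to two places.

Regular 40.00 hours, overtime 1.22 hours

Tue: 6:41 AM–2:56 PM = 8 h 15 min; less 45 min break → 7 h 30 min
Wed: 10:43 AM–8:35 PM = 9 h 52 min; less 45 min break → 9 h 7 min
Thu: 10:29 AM–3:44 PM = 5 h 15 min; less 45 min break → 4 h 30 min
Fri: 5:55 AM–11:47 AM = 5 h 52 min; less 45 min break → 5 h 7 min
Sat: 9:13 AM–7:29 PM = 10 h 16 min; less 45 min break → 9 h 31 min
Sun: 6:58 AM–1:11 PM = 6 h 13 min; less 45 min break → 5 h 28 min
Total worked: 41 h 13 min = 41.22 h.
Threshold 40 h → overtime 1 h 13 min, regular 40 h 0 min.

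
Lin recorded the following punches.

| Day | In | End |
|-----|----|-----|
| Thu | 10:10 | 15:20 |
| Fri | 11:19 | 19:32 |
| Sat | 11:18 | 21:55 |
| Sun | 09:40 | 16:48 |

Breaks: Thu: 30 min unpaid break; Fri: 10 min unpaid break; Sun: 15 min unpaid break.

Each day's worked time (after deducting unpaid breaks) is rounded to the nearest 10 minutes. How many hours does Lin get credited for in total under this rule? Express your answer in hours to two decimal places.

30.17 hours

Thu: 10:10–15:20 = 5 h 10 min − 30 min = 4 h 40 min → rounds to 4 h 40 min
Fri: 11:19–19:32 = 8 h 13 min − 10 min = 8 h 3 min → rounds to 8 h 0 min
Sat: 11:18–21:55 = 10 h 37 min → rounds to 10 h 40 min
Sun: 09:40–16:48 = 7 h 8 min − 15 min = 6 h 53 min → rounds to 6 h 50 min
Total credited: 30 h 10 min.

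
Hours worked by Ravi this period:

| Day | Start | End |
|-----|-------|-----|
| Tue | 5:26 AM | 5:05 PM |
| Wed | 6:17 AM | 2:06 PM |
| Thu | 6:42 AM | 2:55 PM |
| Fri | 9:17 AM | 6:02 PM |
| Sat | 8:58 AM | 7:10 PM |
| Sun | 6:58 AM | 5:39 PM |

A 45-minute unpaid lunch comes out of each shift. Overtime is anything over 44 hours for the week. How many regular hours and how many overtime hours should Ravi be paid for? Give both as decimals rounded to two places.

Tue: 5:26 AM–5:05 PM = 11 h 39 min; less 45 min break → 10 h 54 min
Wed: 6:17 AM–2:06 PM = 7 h 49 min; less 45 min break → 7 h 4 min
Thu: 6:42 AM–2:55 PM = 8 h 13 min; less 45 min break → 7 h 28 min
Fri: 9:17 AM–6:02 PM = 8 h 45 min; less 45 min break → 8 h 0 min
Sat: 8:58 AM–7:10 PM = 10 h 12 min; less 45 min break → 9 h 27 min
Sun: 6:58 AM–5:39 PM = 10 h 41 min; less 45 min break → 9 h 56 min
Total worked: 52 h 49 min = 52.82 h.
Threshold 44 h → overtime 8 h 49 min, regular 44 h 0 min.

Regular 44.00 hours, overtime 8.82 hours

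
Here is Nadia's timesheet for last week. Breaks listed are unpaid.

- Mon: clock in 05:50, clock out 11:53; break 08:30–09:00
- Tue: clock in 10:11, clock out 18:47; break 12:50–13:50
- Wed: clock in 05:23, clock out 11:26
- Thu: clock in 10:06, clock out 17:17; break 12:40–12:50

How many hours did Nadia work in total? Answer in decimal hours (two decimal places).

Mon: 05:50–11:53 = 6 h 3 min; less 30 min break → 5 h 33 min
Tue: 10:11–18:47 = 8 h 36 min; less 60 min break → 7 h 36 min
Wed: 05:23–11:26 = 6 h 3 min
Thu: 10:06–17:17 = 7 h 11 min; less 10 min break → 7 h 1 min
Total: 5 h 33 min + 7 h 36 min + 6 h 3 min + 7 h 1 min = 26 h 13 min.

26.22 hours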